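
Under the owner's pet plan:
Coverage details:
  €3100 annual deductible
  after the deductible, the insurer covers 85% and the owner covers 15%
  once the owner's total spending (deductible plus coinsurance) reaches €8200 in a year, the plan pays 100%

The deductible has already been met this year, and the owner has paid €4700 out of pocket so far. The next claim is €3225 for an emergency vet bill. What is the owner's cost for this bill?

€483.75

The deductible is already satisfied, so the full bill goes to coinsurance.
Coinsurance: €3225 × 15% = €483.75.
Total out-of-pocket so far would be €4700 + €483.75 = €5183.75, below the €8200 cap — no reduction.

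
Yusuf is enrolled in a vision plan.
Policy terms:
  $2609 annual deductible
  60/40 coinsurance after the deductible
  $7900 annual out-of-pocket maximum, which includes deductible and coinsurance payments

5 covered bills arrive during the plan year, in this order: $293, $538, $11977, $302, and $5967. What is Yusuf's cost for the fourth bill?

Bill 1, $293: entire amount goes to the deductible. Member owes $293 (running OOP $293).
Bill 2, $538: fully absorbed by the deductible. Member pays $538; OOP now $831.
Bill 3, $11977: $1778 finishes the deductible; $10199 goes to coinsurance; member's 40% is $4079.60. Member owes $5857.60 (running OOP $6688.60).
Bill 4, $302: deductible already satisfied, so member's share is 40% × $302 = $120.80. Cost to member: $120.80. OOP to date $6809.40.

$120.80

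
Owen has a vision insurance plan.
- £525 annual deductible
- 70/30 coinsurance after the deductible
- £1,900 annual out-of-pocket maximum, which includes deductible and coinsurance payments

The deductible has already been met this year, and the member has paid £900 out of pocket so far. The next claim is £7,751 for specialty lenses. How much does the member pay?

The deductible is already satisfied, so the full bill goes to coinsurance.
30% of £7,751 = £2,325.30 falls to the member.
Year-to-date out-of-pocket would reach £900 + £2,325.30 = £3,225.30, above the £1,900 maximum, so the member pays only £1,900 − £900 = £1,000.

£1,000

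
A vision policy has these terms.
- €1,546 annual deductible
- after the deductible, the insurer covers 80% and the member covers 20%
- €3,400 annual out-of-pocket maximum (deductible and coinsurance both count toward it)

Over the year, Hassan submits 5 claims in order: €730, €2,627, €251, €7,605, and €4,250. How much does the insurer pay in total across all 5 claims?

Claim 1 — €730: all of it applies to the deductible. Member owes €730 (running OOP €730). Plan pays €730 − €730 = €0.
Claim 2 — €2,627: €816 to deductible, leaving €1,811; member's 20% is €362.20. Member pays €1,178.20; OOP now €1,908.20. Insurer: €2,627 − €1,178.20 = €1,448.80.
Claim 3 — €251: deductible met; 20% of €251 = €50.20. Member pays €50.20; OOP now €1,958.40. Insurer: €251 − €50.20 = €200.80.
Claim 4 — €7,605: deductible met; 20% of €7,605 = €1,521. That would push OOP to €3,479.40, over the €3,400 cap, so member pays €3,400 − €1,958.40 = €1,441.60. Plan pays €7,605 − €1,441.60 = €6,163.40.
Claim 5 — €4,250: deductible met; 20% of €4,250 = €850. OOP would hit €4,250 > €3,400, so the cap limits the member to €3,400 − €3,400 = €0. Plan pays €4,250 − €0 = €4,250.
Insurer total = bills − member's total = €15,463 − €3,400 = €12,063.

€12,063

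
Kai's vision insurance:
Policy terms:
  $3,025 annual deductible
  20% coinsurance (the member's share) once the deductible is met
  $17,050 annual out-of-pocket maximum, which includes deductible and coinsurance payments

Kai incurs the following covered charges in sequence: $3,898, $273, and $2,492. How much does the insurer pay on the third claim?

#1 ($3,898): $3,025 finishes the deductible; $873 goes to coinsurance; 20% of $873 = $174.60. Member owes $3,199.60 (running OOP $3,199.60). Insurer: $3,898 − $3,199.60 = $698.40.
#2 ($273): 20% coinsurance on $273 = $54.60. Member pays $54.60; OOP now $3,254.20. Insurer: $273 − $54.60 = $218.40.
#3 ($2,492): deductible met; 20% of $2,492 = $498.40. Member owes $498.40 (running OOP $3,752.60). Insurer: $2,492 − $498.40 = $1,993.60.

$1,993.60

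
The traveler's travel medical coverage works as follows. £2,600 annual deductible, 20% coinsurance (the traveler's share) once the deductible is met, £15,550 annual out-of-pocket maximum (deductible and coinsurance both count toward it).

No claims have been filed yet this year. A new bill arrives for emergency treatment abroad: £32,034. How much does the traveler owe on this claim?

£8,486.80

Nothing has been paid toward the £2,600 deductible, so the first £2,600 of this charge is applied there.
The remaining £29,434 (= £32,034 − £2,600) moves to coinsurance.
20% of £29,434 = £5,886.80 falls to the traveler.
So the traveler owes £2,600 + £5,886.80 = £8,486.80 before any cap.
Year-to-date out-of-pocket becomes £0 + £8,486.80 = £8,486.80, still under the £15,550 maximum, so no cap applies.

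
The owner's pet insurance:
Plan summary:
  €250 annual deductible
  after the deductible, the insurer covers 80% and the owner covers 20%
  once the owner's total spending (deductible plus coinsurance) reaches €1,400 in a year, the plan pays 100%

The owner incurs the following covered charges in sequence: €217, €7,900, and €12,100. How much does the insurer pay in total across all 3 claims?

€18,817

#1 (€217): entire amount goes to the deductible. Owner pays €217; OOP now €217. Plan pays €217 − €217 = €0.
#2 (€7,900): €33 finishes the deductible; €7,867 goes to coinsurance; 20% of €7,867 = €1,573.40. Deductible plus coinsurance: €33 + €1,573.40 = €1,606.40. OOP would hit €1,823.40 > €1,400, so the cap limits the owner to €1,400 − €217 = €1,183. Plan pays €7,900 − €1,183 = €6,717.
#3 (€12,100): deductible already satisfied, so owner's share is 20% × €12,100 = €2,420. That would push OOP to €3,820, over the €1,400 cap, so owner pays €1,400 − €1,400 = €0. Plan pays €12,100 − €0 = €12,100.
Insurer total: €0 + €6,717 + €12,100 = €18,817.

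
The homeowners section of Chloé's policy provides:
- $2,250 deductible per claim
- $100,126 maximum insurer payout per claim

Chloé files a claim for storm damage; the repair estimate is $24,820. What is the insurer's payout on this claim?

$22,570

After the deductible, $24,820 − $2,250 = $22,570 remains.
$22,570 is within the $100,126 limit, so the insurer pays $22,570.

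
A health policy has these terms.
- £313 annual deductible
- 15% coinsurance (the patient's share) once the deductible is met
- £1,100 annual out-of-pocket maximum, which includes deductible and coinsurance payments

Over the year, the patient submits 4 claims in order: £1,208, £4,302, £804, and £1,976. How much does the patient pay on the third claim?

£7.45

#1 (£1,208): £313 to deductible, leaving £895; patient's 15% is £134.25. Patient owes £447.25 (running OOP £447.25).
#2 (£4,302): deductible already satisfied, so patient's share is 15% × £4,302 = £645.30. Patient pays £645.30; OOP now £1,092.55.
#3 (£804): deductible met; 15% of £804 = £120.60. That would push OOP to £1,213.15, over the £1,100 cap, so patient pays £1,100 − £1,092.55 = £7.45.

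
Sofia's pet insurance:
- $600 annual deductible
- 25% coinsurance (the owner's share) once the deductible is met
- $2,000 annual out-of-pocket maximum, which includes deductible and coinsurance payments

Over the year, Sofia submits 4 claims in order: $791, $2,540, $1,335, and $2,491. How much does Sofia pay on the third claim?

$333.75

Bill 1, $791: deductible takes $600, $191 remains; owner's 25% is $47.75. Owner pays $647.75; OOP now $647.75.
Bill 2, $2,540: deductible met; 25% of $2,540 = $635. Owner owes $635 (running OOP $1,282.75).
Bill 3, $1,335: 25% coinsurance on $1,335 = $333.75. Owner owes $333.75 (running OOP $1,616.50).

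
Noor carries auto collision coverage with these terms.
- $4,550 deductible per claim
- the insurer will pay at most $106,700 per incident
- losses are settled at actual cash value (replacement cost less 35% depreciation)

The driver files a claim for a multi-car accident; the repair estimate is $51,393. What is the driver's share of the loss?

Actual cash value after 35% depreciation: $51,393 × 65% = $33,405.45.
Less the $4,550 deductible: $33,405.45 − $4,550 = $28,855.45.
$28,855.45 is within the $106,700 limit, so the insurer pays $28,855.45.
Driver's share is the uncovered remainder: $51,393 − $28,855.45 = $22,537.55.

$22,537.55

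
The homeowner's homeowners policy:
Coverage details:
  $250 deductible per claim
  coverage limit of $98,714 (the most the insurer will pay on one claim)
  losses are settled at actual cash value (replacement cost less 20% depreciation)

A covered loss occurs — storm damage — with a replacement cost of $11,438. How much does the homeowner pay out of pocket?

Actual cash value after 20% depreciation: $11,438 × 80% = $9,150.40.
Less the $250 deductible: $9,150.40 − $250 = $8,900.40.
$8,900.40 ≤ $98,714, so the limit doesn't bind; insurer pays $8,900.40.
Out of pocket: $11,438 − $8,900.40 = $2,537.60.

$2,537.60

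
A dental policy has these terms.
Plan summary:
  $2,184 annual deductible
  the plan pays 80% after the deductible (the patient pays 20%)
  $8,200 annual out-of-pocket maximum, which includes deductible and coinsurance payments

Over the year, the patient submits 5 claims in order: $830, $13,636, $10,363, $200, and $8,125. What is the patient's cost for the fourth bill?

$40

Claim 1 — $830: entire amount goes to the deductible. Patient pays $830; OOP now $830.
Claim 2 — $13,636: $1,354 to deductible, leaving $12,282; 20% of $12,282 = $2,456.40. Patient owes $3,810.40 (running OOP $4,640.40).
Claim 3 — $10,363: deductible already satisfied, so patient's share is 20% × $10,363 = $2,072.60. Cost to patient: $2,072.60. OOP to date $6,713.
Claim 4 — $200: deductible already satisfied, so patient's share is 20% × $200 = $40. Patient pays $40; OOP now $6,753.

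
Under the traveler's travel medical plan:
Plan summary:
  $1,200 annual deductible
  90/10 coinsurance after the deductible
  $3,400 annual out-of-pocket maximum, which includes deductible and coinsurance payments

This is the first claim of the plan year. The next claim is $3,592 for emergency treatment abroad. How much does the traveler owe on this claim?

$1,439.20

The full $1,200 deductible is still open; $1,200 of this bill applies to it.
After the $1,200 deductible portion, $3,592 − $1,200 = $2,392 is subject to coinsurance.
10% of $2,392 = $239.20 falls to the traveler.
Traveler responsibility before any cap: $1,200 + $239.20 = $1,439.20.
Year-to-date out-of-pocket becomes $0 + $1,439.20 = $1,439.20, still under the $3,400 maximum, so no cap applies.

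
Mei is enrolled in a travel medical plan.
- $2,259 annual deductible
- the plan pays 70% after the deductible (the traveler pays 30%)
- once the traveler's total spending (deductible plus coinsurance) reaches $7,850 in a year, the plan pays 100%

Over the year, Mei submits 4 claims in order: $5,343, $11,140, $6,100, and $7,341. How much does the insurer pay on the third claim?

Claim 1 — $5,343: $2,259 finishes the deductible; $3,084 goes to coinsurance; 30% of $3,084 = $925.20. Traveler owes $3,184.20 (running OOP $3,184.20). Plan pays $5,343 − $3,184.20 = $2,158.80.
Claim 2 — $11,140: deductible met; 30% of $11,140 = $3,342. Traveler owes $3,342 (running OOP $6,526.20). Insurer: $11,140 − $3,342 = $7,798.
Claim 3 — $6,100: deductible already satisfied, so traveler's share is 30% × $6,100 = $1,830. OOP would hit $8,356.20 > $7,850, so the cap limits the traveler to $7,850 − $6,526.20 = $1,323.80. Insurer: $6,100 − $1,323.80 = $4,776.20.

$4,776.20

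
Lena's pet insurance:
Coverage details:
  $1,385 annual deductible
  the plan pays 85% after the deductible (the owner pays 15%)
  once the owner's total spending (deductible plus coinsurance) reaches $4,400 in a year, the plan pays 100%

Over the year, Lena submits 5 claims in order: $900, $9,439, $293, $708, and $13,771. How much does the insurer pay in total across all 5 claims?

Bill 1, $900: entire amount goes to the deductible. Cost to owner: $900. OOP to date $900. Plan pays $900 − $900 = $0.
Bill 2, $9,439: $485 finishes the deductible; $8,954 goes to coinsurance; owner's 15% is $1,343.10. Owner pays $1,828.10; OOP now $2,728.10. Plan pays $9,439 − $1,828.10 = $7,610.90.
Bill 3, $293: deductible met; 15% of $293 = $43.95. Cost to owner: $43.95. OOP to date $2,772.05. Insurer: $293 − $43.95 = $249.05.
Bill 4, $708: 15% coinsurance on $708 = $106.20. Owner pays $106.20; OOP now $2,878.25. Insurer: $708 − $106.20 = $601.80.
Bill 5, $13,771: deductible already satisfied, so owner's share is 15% × $13,771 = $2,065.65. Adding that to $2,878.25 gives $4,943.90, past the $4,400 cap; owner pays only $4,400 − $2,878.25 = $1,521.75. Plan pays $13,771 − $1,521.75 = $12,249.25.
Insurer total = bills − owner's total = $25,111 − $4,400 = $20,711.

$20,711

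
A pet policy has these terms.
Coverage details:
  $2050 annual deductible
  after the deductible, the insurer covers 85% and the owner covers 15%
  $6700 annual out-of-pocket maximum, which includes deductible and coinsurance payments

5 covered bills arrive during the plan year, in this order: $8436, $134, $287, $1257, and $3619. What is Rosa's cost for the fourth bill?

Claim 1 — $8436: $2050 finishes the deductible; $6386 goes to coinsurance; 15% of $6386 = $957.90. Owner owes $3007.90 (running OOP $3007.90).
Claim 2 — $134: deductible met; 15% of $134 = $20.10. Cost to owner: $20.10. OOP to date $3028.
Claim 3 — $287: deductible already satisfied, so owner's share is 15% × $287 = $43.05. Owner owes $43.05 (running OOP $3071.05).
Claim 4 — $1257: 15% coinsurance on $1257 = $188.55. Owner owes $188.55 (running OOP $3259.60).

$188.55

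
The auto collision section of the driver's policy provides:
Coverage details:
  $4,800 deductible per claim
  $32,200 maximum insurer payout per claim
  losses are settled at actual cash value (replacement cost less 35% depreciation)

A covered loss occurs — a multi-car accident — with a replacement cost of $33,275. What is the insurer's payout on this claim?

Depreciate 35%: the covered value is $33,275 × 0.65 = $21,628.75.
Less the $4,800 deductible: $21,628.75 − $4,800 = $16,828.75.
That's under the $32,200 cap, so the insurer reimburses the full $16,828.75.

$16,828.75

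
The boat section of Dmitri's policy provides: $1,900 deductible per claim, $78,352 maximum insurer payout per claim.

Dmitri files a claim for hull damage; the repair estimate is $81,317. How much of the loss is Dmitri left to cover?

Subtract the deductible: $81,317 − $1,900 = $79,417.
Since $79,417 > $78,352, the payout is capped at $78,352.
Owner's share is the uncovered remainder: $81,317 − $78,352 = $2,965.

$2,965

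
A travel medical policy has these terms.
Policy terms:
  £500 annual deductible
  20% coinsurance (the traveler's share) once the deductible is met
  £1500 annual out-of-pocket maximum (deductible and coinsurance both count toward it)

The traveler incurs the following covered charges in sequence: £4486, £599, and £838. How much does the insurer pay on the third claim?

£755

Claim 1 — £4486: £500 finishes the deductible; £3986 goes to coinsurance; traveler's 20% is £797.20. Cost to traveler: £1297.20. OOP to date £1297.20. Insurer: £4486 − £1297.20 = £3188.80.
Claim 2 — £599: deductible met; 20% of £599 = £119.80. Cost to traveler: £119.80. OOP to date £1417. Plan pays £599 − £119.80 = £479.20.
Claim 3 — £838: 20% coinsurance on £838 = £167.60. That would push OOP to £1584.60, over the £1500 cap, so traveler pays £1500 − £1417 = £83. Insurer: £838 − £83 = £755.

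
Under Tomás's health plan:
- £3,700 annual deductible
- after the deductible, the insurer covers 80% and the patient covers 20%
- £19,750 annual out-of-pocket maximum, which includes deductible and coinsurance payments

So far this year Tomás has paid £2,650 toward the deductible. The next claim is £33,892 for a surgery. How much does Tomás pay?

£2,650 of the £3,700 deductible is already met, leaving £1,050.
After the £1,050 deductible portion, £33,892 − £1,050 = £32,842 is subject to coinsurance.
Coinsurance: £32,842 × 20% = £6,568.40.
Patient responsibility before any cap: £1,050 + £6,568.40 = £7,618.40.
Cumulative spending £2,650 + £7,618.40 = £10,268.40 stays under the £19,750 maximum.

£7,618.40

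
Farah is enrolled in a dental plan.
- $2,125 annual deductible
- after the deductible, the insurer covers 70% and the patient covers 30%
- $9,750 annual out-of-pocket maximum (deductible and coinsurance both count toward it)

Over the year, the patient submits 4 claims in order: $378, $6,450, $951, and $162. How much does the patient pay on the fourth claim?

Claim 1 ($378): fully absorbed by the deductible. Patient pays $378; OOP now $378.
Claim 2 ($6,450): $1,747 finishes the deductible; $4,703 goes to coinsurance; 30% of $4,703 = $1,410.90. Patient owes $3,157.90 (running OOP $3,535.90).
Claim 3 ($951): 30% coinsurance on $951 = $285.30. Patient owes $285.30 (running OOP $3,821.20).
Claim 4 ($162): deductible already satisfied, so patient's share is 30% × $162 = $48.60. Patient owes $48.60 (running OOP $3,869.80).

$48.60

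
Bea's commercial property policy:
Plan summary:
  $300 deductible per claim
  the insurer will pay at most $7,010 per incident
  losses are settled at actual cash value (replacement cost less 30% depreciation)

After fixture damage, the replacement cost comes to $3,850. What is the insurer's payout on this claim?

At 30% depreciation, ACV = $3,850 − $1,155 = $2,695.
Subtract the deductible: $2,695 − $300 = $2,395.
$2,395 is within the $7,010 limit, so the insurer pays $2,395.

$2,395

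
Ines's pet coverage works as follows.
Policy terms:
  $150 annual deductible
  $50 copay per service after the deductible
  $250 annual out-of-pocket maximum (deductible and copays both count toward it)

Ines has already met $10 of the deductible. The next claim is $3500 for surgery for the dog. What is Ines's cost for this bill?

$190

Deductible still to meet: $150 − $10 = $140.
That leaves $3500 − $140 = $3360 for the copay.
Copay on this service: $50.
Owner responsibility before any cap: $140 + $50 = $190.
Cumulative spending $10 + $190 = $200 stays under the $250 maximum.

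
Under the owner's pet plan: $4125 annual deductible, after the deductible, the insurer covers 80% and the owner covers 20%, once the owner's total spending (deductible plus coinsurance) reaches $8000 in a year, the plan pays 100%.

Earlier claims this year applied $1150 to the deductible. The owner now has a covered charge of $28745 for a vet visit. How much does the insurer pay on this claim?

$21895

Remaining deductible: $4125 − $1150 = $2975.
That leaves $28745 − $2975 = $25770 for coinsurance.
Coinsurance: $25770 × 20% = $5154.
Owner responsibility before any cap: $2975 + $5154 = $8129.
That would bring total out-of-pocket to $9279, past the $8000 cap. The owner is capped at $8000 − $1150 = $6850 on this claim.
The plan picks up $28745 − $6850 = $21895.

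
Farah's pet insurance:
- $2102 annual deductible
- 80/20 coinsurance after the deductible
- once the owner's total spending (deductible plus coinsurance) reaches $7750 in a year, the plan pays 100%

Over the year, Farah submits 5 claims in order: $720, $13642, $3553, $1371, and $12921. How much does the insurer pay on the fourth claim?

$1096.80

Claim 1 ($720): fully absorbed by the deductible. Owner pays $720; OOP now $720. Insurer: $720 − $720 = $0.
Claim 2 ($13642): deductible takes $1382, $12260 remains; 20% of $12260 = $2452. Owner owes $3834 (running OOP $4554). Insurer: $13642 − $3834 = $9808.
Claim 3 ($3553): deductible already satisfied, so owner's share is 20% × $3553 = $710.60. Owner pays $710.60; OOP now $5264.60. Insurer: $3553 − $710.60 = $2842.40.
Claim 4 ($1371): deductible met; 20% of $1371 = $274.20. Owner pays $274.20; OOP now $5538.80. Insurer: $1371 − $274.20 = $1096.80.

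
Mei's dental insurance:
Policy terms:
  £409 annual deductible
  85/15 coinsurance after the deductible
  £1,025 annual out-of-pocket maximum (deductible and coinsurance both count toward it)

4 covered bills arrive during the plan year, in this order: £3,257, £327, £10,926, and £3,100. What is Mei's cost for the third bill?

Bill 1, £3,257: deductible takes £409, £2,848 remains; 15% of £2,848 = £427.20. Cost to patient: £836.20. OOP to date £836.20.
Bill 2, £327: deductible met; 15% of £327 = £49.05. Patient pays £49.05; OOP now £885.25.
Bill 3, £10,926: deductible already satisfied, so patient's share is 15% × £10,926 = £1,638.90. Adding that to £885.25 gives £2,524.15, past the £1,025 cap; patient pays only £1,025 − £885.25 = £139.75.

£139.75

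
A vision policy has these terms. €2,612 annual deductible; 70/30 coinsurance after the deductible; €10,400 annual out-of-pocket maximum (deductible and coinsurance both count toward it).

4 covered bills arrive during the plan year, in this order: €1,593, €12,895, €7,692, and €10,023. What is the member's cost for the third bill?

€2,307.60

Claim 1 — €1,593: entire amount goes to the deductible. Cost to member: €1,593. OOP to date €1,593.
Claim 2 — €12,895: €1,019 finishes the deductible; €11,876 goes to coinsurance; member's 30% is €3,562.80. Member pays €4,581.80; OOP now €6,174.80.
Claim 3 — €7,692: deductible already satisfied, so member's share is 30% × €7,692 = €2,307.60. Member pays €2,307.60; OOP now €8,482.40.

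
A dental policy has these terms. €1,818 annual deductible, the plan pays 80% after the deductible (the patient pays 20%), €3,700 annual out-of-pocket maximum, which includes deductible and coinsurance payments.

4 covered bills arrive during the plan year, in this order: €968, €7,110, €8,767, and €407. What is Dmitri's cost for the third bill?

€630

Claim 1 — €968: fully absorbed by the deductible. Cost to patient: €968. OOP to date €968.
Claim 2 — €7,110: €850 finishes the deductible; €6,260 goes to coinsurance; coinsurance €6,260 × 20% = €1,252. Patient owes €2,102 (running OOP €3,070).
Claim 3 — €8,767: deductible already satisfied, so patient's share is 20% × €8,767 = €1,753.40. That would push OOP to €4,823.40, over the €3,700 cap, so patient pays €3,700 − €3,070 = €630.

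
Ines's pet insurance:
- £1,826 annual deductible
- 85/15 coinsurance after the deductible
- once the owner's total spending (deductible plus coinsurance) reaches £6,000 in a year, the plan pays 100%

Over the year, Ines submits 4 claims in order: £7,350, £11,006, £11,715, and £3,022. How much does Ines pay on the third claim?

£1,694.50

Claim 1 (£7,350): £1,826 finishes the deductible; £5,524 goes to coinsurance; 15% of £5,524 = £828.60. Cost to owner: £2,654.60. OOP to date £2,654.60.
Claim 2 (£11,006): deductible already satisfied, so owner's share is 15% × £11,006 = £1,650.90. Cost to owner: £1,650.90. OOP to date £4,305.50.
Claim 3 (£11,715): 15% coinsurance on £11,715 = £1,757.25. That would push OOP to £6,062.75, over the £6,000 cap, so owner pays £6,000 − £4,305.50 = £1,694.50.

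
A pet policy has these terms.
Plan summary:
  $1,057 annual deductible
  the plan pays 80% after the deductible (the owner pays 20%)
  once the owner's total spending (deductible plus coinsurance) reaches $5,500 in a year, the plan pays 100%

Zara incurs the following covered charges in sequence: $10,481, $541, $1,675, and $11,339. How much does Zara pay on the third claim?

#1 ($10,481): deductible takes $1,057, $9,424 remains; 20% of $9,424 = $1,884.80. Owner owes $2,941.80 (running OOP $2,941.80).
#2 ($541): deductible met; 20% of $541 = $108.20. Owner owes $108.20 (running OOP $3,050).
#3 ($1,675): deductible met; 20% of $1,675 = $335. Owner owes $335 (running OOP $3,385).

$335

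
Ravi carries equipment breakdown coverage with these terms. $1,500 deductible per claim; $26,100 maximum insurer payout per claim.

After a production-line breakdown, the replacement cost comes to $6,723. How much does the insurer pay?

$5,223

Less the $1,500 deductible: $6,723 − $1,500 = $5,223.
$5,223 is within the $26,100 limit, so the insurer pays $5,223.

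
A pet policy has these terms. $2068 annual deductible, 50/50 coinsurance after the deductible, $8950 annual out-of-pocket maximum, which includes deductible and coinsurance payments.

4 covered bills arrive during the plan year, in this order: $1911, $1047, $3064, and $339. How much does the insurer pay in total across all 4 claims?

Bill 1, $1911: all of it applies to the deductible. Cost to owner: $1911. OOP to date $1911. Plan pays $1911 − $1911 = $0.
Bill 2, $1047: deductible takes $157, $890 remains; 50% of $890 = $445. Cost to owner: $602. OOP to date $2513. Insurer: $1047 − $602 = $445.
Bill 3, $3064: deductible already satisfied, so owner's share is 50% × $3064 = $1532. Cost to owner: $1532. OOP to date $4045. Insurer: $3064 − $1532 = $1532.
Bill 4, $339: deductible already satisfied, so owner's share is 50% × $339 = $169.50. Cost to owner: $169.50. OOP to date $4214.50. Plan pays $339 − $169.50 = $169.50.
Insurer total = bills − owner's total = $6361 − $4214.50 = $2146.50.

$2146.50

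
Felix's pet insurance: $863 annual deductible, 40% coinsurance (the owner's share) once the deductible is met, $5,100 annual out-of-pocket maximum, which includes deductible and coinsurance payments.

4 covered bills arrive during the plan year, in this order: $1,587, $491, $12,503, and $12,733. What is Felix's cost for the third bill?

Claim 1 ($1,587): deductible takes $863, $724 remains; 40% of $724 = $289.60. Owner owes $1,152.60 (running OOP $1,152.60).
Claim 2 ($491): deductible met; 40% of $491 = $196.40. Cost to owner: $196.40. OOP to date $1,349.
Claim 3 ($12,503): 40% coinsurance on $12,503 = $5,001.20. Adding that to $1,349 gives $6,350.20, past the $5,100 cap; owner pays only $5,100 − $1,349 = $3,751.

$3,751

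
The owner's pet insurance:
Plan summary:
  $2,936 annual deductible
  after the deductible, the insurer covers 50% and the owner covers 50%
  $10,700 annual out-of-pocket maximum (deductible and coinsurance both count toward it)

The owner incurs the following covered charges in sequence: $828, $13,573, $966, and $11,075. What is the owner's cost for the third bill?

$483

Claim 1 ($828): all of it applies to the deductible. Owner owes $828 (running OOP $828).
Claim 2 ($13,573): $2,108 to deductible, leaving $11,465; coinsurance $11,465 × 50% = $5,732.50. Owner owes $7,840.50 (running OOP $8,668.50).
Claim 3 ($966): deductible already satisfied, so owner's share is 50% × $966 = $483. Cost to owner: $483. OOP to date $9,151.50.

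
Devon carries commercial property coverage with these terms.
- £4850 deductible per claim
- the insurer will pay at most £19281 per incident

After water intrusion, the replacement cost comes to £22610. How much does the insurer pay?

Less the £4850 deductible: £22610 − £4850 = £17760.
£17760 is within the £19281 limit, so the insurer pays £17760.

£17760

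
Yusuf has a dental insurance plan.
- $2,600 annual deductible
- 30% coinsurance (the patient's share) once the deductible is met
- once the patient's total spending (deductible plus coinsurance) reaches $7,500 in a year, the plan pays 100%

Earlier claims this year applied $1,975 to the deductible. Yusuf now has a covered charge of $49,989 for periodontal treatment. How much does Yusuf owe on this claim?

Deductible still to meet: $2,600 − $1,975 = $625.
That leaves $49,989 − $625 = $49,364 for coinsurance.
Coinsurance: $49,364 × 30% = $14,809.20.
Patient responsibility before any cap: $625 + $14,809.20 = $15,434.20.
That would bring total out-of-pocket to $17,409.20, past the $7,500 cap. The patient is capped at $7,500 − $1,975 = $5,525 on this claim.

$5,525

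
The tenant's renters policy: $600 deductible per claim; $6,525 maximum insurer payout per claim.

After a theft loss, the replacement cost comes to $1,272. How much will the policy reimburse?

$672

After the deductible, $1,272 − $600 = $672 remains.
$672 ≤ $6,525, so the limit doesn't bind; insurer pays $672.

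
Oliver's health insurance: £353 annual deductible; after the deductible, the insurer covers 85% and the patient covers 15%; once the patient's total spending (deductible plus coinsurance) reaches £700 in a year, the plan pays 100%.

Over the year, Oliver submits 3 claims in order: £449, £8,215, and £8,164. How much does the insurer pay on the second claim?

£7,882.40

Bill 1, £449: deductible takes £353, £96 remains; patient's 15% is £14.40. Patient pays £367.40; OOP now £367.40. Plan pays £449 − £367.40 = £81.60.
Bill 2, £8,215: deductible met; 15% of £8,215 = £1,232.25. Adding that to £367.40 gives £1,599.65, past the £700 cap; patient pays only £700 − £367.40 = £332.60. Insurer: £8,215 − £332.60 = £7,882.40.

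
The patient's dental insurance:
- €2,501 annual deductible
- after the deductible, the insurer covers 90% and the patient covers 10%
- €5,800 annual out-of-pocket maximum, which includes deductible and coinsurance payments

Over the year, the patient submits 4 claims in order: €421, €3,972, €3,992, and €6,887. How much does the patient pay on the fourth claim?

Claim 1 (€421): fully absorbed by the deductible. Patient owes €421 (running OOP €421).
Claim 2 (€3,972): deductible takes €2,080, €1,892 remains; coinsurance €1,892 × 10% = €189.20. Cost to patient: €2,269.20. OOP to date €2,690.20.
Claim 3 (€3,992): deductible already satisfied, so patient's share is 10% × €3,992 = €399.20. Patient owes €399.20 (running OOP €3,089.40).
Claim 4 (€6,887): deductible already satisfied, so patient's share is 10% × €6,887 = €688.70. Patient pays €688.70; OOP now €3,778.10.

€688.70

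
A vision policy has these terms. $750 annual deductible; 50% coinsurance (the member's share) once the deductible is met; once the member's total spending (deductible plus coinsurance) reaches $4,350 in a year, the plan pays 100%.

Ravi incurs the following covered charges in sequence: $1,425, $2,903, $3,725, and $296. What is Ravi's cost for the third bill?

#1 ($1,425): $750 to deductible, leaving $675; 50% of $675 = $337.50. Member pays $1,087.50; OOP now $1,087.50.
#2 ($2,903): deductible already satisfied, so member's share is 50% × $2,903 = $1,451.50. Cost to member: $1,451.50. OOP to date $2,539.
#3 ($3,725): deductible already satisfied, so member's share is 50% × $3,725 = $1,862.50. Adding that to $2,539 gives $4,401.50, past the $4,350 cap; member pays only $4,350 − $2,539 = $1,811.

$1,811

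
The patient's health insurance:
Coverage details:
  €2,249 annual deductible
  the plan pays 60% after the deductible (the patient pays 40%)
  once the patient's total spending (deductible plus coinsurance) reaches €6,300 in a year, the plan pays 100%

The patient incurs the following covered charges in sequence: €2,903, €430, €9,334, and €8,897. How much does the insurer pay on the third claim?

Bill 1, €2,903: €2,249 finishes the deductible; €654 goes to coinsurance; patient's 40% is €261.60. Patient owes €2,510.60 (running OOP €2,510.60). Insurer: €2,903 − €2,510.60 = €392.40.
Bill 2, €430: deductible already satisfied, so patient's share is 40% × €430 = €172. Cost to patient: €172. OOP to date €2,682.60. Plan pays €430 − €172 = €258.
Bill 3, €9,334: 40% coinsurance on €9,334 = €3,733.60. OOP would hit €6,416.20 > €6,300, so the cap limits the patient to €6,300 − €2,682.60 = €3,617.40. Insurer: €9,334 − €3,617.40 = €5,716.60.

€5,716.60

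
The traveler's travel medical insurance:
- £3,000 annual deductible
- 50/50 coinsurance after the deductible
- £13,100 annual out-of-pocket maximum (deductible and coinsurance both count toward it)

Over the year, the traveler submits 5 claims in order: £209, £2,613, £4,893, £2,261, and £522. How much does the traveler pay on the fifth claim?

#1 (£209): all of it applies to the deductible. Cost to traveler: £209. OOP to date £209.
#2 (£2,613): fully absorbed by the deductible. Traveler owes £2,613 (running OOP £2,822).
#3 (£4,893): deductible takes £178, £4,715 remains; coinsurance £4,715 × 50% = £2,357.50. Traveler owes £2,535.50 (running OOP £5,357.50).
#4 (£2,261): deductible already satisfied, so traveler's share is 50% × £2,261 = £1,130.50. Traveler pays £1,130.50; OOP now £6,488.
#5 (£522): deductible already satisfied, so traveler's share is 50% × £522 = £261. Cost to traveler: £261. OOP to date £6,749.

£261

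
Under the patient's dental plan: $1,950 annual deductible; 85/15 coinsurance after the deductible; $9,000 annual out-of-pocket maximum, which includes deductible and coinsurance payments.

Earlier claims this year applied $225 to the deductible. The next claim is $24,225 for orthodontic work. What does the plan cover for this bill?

$19,125

$225 of the $1,950 deductible is already met, leaving $1,725.
After the $1,725 deductible portion, $24,225 − $1,725 = $22,500 is subject to coinsurance.
15% of $22,500 = $3,375 falls to the patient.
That puts the patient's cost at $1,725 + $3,375 = $5,100 before any cap.
Year-to-date out-of-pocket becomes $225 + $5,100 = $5,325, still under the $9,000 maximum, so no cap applies.
The insurer covers the remainder: $24,225 − $5,100 = $19,125.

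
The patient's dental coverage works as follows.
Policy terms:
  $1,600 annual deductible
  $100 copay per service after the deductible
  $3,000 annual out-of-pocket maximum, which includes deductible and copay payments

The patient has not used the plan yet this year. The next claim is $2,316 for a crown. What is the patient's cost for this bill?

$1,700

Nothing has been paid toward the $1,600 deductible, so the first $1,600 of this charge is applied there.
After the $1,600 deductible portion, $2,316 − $1,600 = $716 is subject to the copay.
Copay on this service: $100.
That puts the patient's cost at $1,600 + $100 = $1,700 before any cap.
Year-to-date out-of-pocket becomes $0 + $1,700 = $1,700, still under the $3,000 maximum, so no cap applies.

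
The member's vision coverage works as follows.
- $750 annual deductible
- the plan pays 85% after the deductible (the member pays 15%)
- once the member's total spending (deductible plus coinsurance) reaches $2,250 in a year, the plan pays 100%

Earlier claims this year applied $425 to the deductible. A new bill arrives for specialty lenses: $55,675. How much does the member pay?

$425 of the $750 deductible is already met, leaving $325.
After the $325 deductible portion, $55,675 − $325 = $55,350 is subject to coinsurance.
Coinsurance: $55,350 × 15% = $8,302.50.
That puts the member's cost at $325 + $8,302.50 = $8,627.50 before any cap.
Year-to-date out-of-pocket would reach $425 + $8,627.50 = $9,052.50, above the $2,250 maximum, so the member pays only $2,250 − $425 = $1,825.

$1,825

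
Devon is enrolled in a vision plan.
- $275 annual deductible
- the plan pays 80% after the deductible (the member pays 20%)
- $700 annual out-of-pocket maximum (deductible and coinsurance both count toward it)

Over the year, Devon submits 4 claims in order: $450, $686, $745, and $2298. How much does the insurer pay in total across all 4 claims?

Claim 1 — $450: deductible takes $275, $175 remains; member's 20% is $35. Member pays $310; OOP now $310. Insurer: $450 − $310 = $140.
Claim 2 — $686: deductible already satisfied, so member's share is 20% × $686 = $137.20. Member owes $137.20 (running OOP $447.20). Insurer: $686 − $137.20 = $548.80.
Claim 3 — $745: deductible met; 20% of $745 = $149. Member pays $149; OOP now $596.20. Insurer: $745 − $149 = $596.
Claim 4 — $2298: 20% coinsurance on $2298 = $459.60. OOP would hit $1055.80 > $700, so the cap limits the member to $700 − $596.20 = $103.80. Plan pays $2298 − $103.80 = $2194.20.
Insurer total = bills − member's total = $4179 − $700 = $3479.

$3479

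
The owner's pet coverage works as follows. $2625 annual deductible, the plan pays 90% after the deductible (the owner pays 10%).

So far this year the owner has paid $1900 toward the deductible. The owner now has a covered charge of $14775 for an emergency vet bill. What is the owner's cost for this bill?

$2130

Deductible still to meet: $2625 − $1900 = $725.
After the $725 deductible portion, $14775 − $725 = $14050 is subject to coinsurance.
Owner's 10% share of $14050 is $1405.
That puts the owner's cost at $725 + $1405 = $2130.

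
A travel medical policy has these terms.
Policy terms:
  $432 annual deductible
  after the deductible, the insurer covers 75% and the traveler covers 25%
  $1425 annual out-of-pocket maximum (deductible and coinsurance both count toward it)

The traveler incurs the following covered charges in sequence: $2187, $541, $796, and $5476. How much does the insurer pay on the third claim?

$597

Claim 1 ($2187): $432 to deductible, leaving $1755; traveler's 25% is $438.75. Traveler owes $870.75 (running OOP $870.75). Insurer: $2187 − $870.75 = $1316.25.
Claim 2 ($541): 25% coinsurance on $541 = $135.25. Traveler pays $135.25; OOP now $1006. Insurer: $541 − $135.25 = $405.75.
Claim 3 ($796): 25% coinsurance on $796 = $199. Traveler pays $199; OOP now $1205. Insurer: $796 − $199 = $597.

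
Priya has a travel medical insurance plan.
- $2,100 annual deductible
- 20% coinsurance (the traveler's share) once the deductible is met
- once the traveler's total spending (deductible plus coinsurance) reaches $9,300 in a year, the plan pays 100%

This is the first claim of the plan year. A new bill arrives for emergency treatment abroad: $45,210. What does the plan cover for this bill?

$35,910

Nothing has been paid toward the $2,100 deductible, so the first $2,100 of this charge is applied there.
After the $2,100 deductible portion, $45,210 − $2,100 = $43,110 is subject to coinsurance.
20% of $43,110 = $8,622 falls to the traveler.
Traveler responsibility before any cap: $2,100 + $8,622 = $10,722.
That would bring total out-of-pocket to $10,722, past the $9,300 cap. The traveler is capped at $9,300 − $0 = $9,300 on this claim.
The plan picks up $45,210 − $9,300 = $35,910.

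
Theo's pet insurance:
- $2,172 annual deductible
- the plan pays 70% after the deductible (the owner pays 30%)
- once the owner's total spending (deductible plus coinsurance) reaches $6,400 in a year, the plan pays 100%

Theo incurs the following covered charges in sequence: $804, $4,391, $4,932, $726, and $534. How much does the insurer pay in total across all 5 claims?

$6,450.50

#1 ($804): all of it applies to the deductible. Cost to owner: $804. OOP to date $804. Plan pays $804 − $804 = $0.
#2 ($4,391): deductible takes $1,368, $3,023 remains; coinsurance $3,023 × 30% = $906.90. Owner owes $2,274.90 (running OOP $3,078.90). Plan pays $4,391 − $2,274.90 = $2,116.10.
#3 ($4,932): deductible met; 30% of $4,932 = $1,479.60. Cost to owner: $1,479.60. OOP to date $4,558.50. Insurer: $4,932 − $1,479.60 = $3,452.40.
#4 ($726): deductible met; 30% of $726 = $217.80. Owner pays $217.80; OOP now $4,776.30. Plan pays $726 − $217.80 = $508.20.
#5 ($534): deductible already satisfied, so owner's share is 30% × $534 = $160.20. Cost to owner: $160.20. OOP to date $4,936.50. Insurer: $534 − $160.20 = $373.80.
Insurer total = bills − owner's total = $11,387 − $4,936.50 = $6,450.50.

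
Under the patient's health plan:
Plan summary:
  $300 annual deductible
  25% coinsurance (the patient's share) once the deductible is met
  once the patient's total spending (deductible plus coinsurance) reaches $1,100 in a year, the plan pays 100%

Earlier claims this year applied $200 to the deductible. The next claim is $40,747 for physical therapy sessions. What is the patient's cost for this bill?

Remaining deductible: $300 − $200 = $100.
The remaining $40,647 (= $40,747 − $100) moves to coinsurance.
25% of $40,647 = $10,161.75 falls to the patient.
Patient responsibility before any cap: $100 + $10,161.75 = $10,261.75.
That would bring total out-of-pocket to $10,461.75, past the $1,100 cap. The patient is capped at $1,100 − $200 = $900 on this claim.

$900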